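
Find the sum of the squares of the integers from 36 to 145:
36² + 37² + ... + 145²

Use ∑_{k=1}^{n} k² = n(n+1)(2n+1)/6, then subtract the first 35 terms.
∑_{k=1}^{145} k² = 145×146×291/6 = 1026745
∑_{k=1}^{35} k² = 35×36×71/6 = 14910
∑_{k=36}^{145} k² = 1026745 - 14910 = 1011835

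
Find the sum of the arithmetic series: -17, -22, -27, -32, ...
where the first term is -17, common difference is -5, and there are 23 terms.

Sₙ = n/2 × (first + last)
Last term = a + (n-1)d = -17 + (23-1)×(-5) = -127
S_23 = 23/2 × (-17 + (-127))
S_23 = 23/2 × (-144) = -1656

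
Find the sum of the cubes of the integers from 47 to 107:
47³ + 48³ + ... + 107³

Use ∑_{k=1}^{n} k³ = [n(n+1)/2]², then subtract the first 46 terms.
∑_{k=1}^{107} k³ = [107×108/2]² = 5778² = 33385284
∑_{k=1}^{46} k³ = [46×47/2]² = 1081² = 1168561
∑_{k=47}^{107} k³ = 33385284 - 1168561 = 32216723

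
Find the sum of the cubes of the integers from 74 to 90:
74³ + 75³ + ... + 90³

Use ∑_{k=1}^{n} k³ = [n(n+1)/2]², then subtract the first 73 terms.
∑_{k=1}^{90} k³ = [90×91/2]² = 4095² = 16769025
∑_{k=1}^{73} k³ = [73×74/2]² = 2701² = 7295401
∑_{k=74}^{90} k³ = 16769025 - 7295401 = 9473624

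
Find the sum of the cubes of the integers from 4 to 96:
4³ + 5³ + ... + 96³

Use ∑_{k=1}^{n} k³ = [n(n+1)/2]², then subtract the first 3 terms.
∑_{k=1}^{96} k³ = [96×97/2]² = 4656² = 21678336
∑_{k=1}^{3} k³ = [3×4/2]² = 6² = 36
∑_{k=4}^{96} k³ = 21678336 - 36 = 21678300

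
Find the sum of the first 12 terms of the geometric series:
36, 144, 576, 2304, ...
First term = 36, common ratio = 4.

Sₙ = a(1 - rⁿ) / (1 - r)
S_12 = 36(1 - 4^12) / (1 - 4)
S_12 = 36(1 - 16777216) / (-3)
S_12 = 201326580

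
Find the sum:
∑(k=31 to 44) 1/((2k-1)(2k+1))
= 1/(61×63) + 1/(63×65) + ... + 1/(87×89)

Partial fractions: 1/((2k-1)(2k+1)) = (1/2)[1/(2k-1) - 1/(2k+1)]
The series telescopes:
= (1/2)[1/61 - 1/89]
= 14/5429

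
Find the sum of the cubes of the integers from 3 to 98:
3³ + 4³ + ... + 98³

Use ∑_{k=1}^{n} k³ = [n(n+1)/2]², then subtract the first 2 terms.
∑_{k=1}^{98} k³ = [98×99/2]² = 4851² = 23532201
∑_{k=1}^{2} k³ = [2×3/2]² = 3² = 9
∑_{k=3}^{98} k³ = 23532201 - 9 = 23532192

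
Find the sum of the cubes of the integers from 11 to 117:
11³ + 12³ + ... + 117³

Use ∑_{k=1}^{n} k³ = [n(n+1)/2]², then subtract the first 10 terms.
∑_{k=1}^{117} k³ = [117×118/2]² = 6903² = 47651409
∑_{k=1}^{10} k³ = [10×11/2]² = 55² = 3025
∑_{k=11}^{117} k³ = 47651409 - 3025 = 47648384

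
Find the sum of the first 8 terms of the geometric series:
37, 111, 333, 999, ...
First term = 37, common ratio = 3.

Sₙ = a(1 - rⁿ) / (1 - r)
S_8 = 37(1 - 3^8) / (1 - 3)
S_8 = 37(1 - 6561) / (-2)
S_8 = 121360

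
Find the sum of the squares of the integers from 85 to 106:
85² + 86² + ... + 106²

Use ∑_{k=1}^{n} k² = n(n+1)(2n+1)/6, then subtract the first 84 terms.
∑_{k=1}^{106} k² = 106×107×213/6 = 402641
∑_{k=1}^{84} k² = 84×85×169/6 = 201110
∑_{k=85}^{106} k² = 402641 - 201110 = 201531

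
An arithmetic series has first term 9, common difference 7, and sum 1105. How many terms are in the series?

Using S = n/2 × [2a + (n-1)d]
1105 = n/2 × [2(9) + (n-1)(7)]
1105 = n/2 × [18 + 7n - 7]
2210 = n × [11 + 7n]
7n² + (11)n - 2210 = 0
Discriminant: Δ = (11)² - 4(7)(-2210) = 121 + 61880 = 62001
√Δ = 249
n = [-(11) + √Δ] / (2·7) = (-11 + 249) / 14 = 238 / 14 = 17
(The negative root is discarded since n must be a positive integer.)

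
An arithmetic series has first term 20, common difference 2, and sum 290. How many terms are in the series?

Using S = n/2 × [2a + (n-1)d]
290 = n/2 × [2(20) + (n-1)(2)]
290 = n/2 × [40 + 2n - 2]
580 = n × [38 + 2n]
2n² + (38)n - 580 = 0
Discriminant: Δ = (38)² - 4(2)(-580) = 1444 + 4640 = 6084
√Δ = 78
n = [-(38) + √Δ] / (2·2) = (-38 + 78) / 4 = 40 / 4 = 10
(The negative root is discarded since n must be a positive integer.)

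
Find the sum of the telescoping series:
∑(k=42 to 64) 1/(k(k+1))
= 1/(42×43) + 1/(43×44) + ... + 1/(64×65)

Partial fractions: 1/(k(k+1)) = 1/k - 1/(k+1)
The series telescopes:
= (1/42 - 1/43) + (1/43 - 1/44) + ... + (1/64 - 1/65)
= 1/42 - 1/65
= 23/2730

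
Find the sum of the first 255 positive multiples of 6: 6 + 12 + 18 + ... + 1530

Factor out 6: = 6(1 + 2 + ... + 255) = 6 × n(n+1)/2
= 6 × 255×256/2
= 6 × 32640
= 195840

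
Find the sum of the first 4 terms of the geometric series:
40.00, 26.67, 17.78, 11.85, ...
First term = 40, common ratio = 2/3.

Sₙ = a(1 - rⁿ) / (1 - r)
S_4 = 40(1 - (2/3)^4) / (1 - (2/3))
S_4 = 40(1 - (16/81)) / (1/3)
S_4 = 2600/27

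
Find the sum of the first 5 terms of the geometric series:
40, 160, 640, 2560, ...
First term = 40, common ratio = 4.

Sₙ = a(1 - rⁿ) / (1 - r)
S_5 = 40(1 - 4^5) / (1 - 4)
S_5 = 40(1 - 1024) / (-3)
S_5 = 13640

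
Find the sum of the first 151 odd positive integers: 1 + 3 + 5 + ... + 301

Sum of first n odd numbers = n²
= 151²
= 22801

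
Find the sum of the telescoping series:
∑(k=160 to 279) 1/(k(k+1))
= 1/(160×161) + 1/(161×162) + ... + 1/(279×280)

Partial fractions: 1/(k(k+1)) = 1/k - 1/(k+1)
The series telescopes:
= (1/160 - 1/161) + (1/161 - 1/162) + ... + (1/279 - 1/280)
= 1/160 - 1/280
= 3/1120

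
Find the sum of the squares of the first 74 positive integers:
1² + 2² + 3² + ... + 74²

Formula: ∑k² = n(n+1)(2n+1)/6
= 74×75×149/6
= 826950/6
= 137825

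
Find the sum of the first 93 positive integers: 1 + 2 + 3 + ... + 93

Formula: ∑k = n(n+1)/2
= 93×94/2
= 8742/2
= 4371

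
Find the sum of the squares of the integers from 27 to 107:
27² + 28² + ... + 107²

Use ∑_{k=1}^{n} k² = n(n+1)(2n+1)/6, then subtract the first 26 terms.
∑_{k=1}^{107} k² = 107×108×215/6 = 414090
∑_{k=1}^{26} k² = 26×27×53/6 = 6201
∑_{k=27}^{107} k² = 414090 - 6201 = 407889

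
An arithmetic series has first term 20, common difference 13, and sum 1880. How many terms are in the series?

Using S = n/2 × [2a + (n-1)d]
1880 = n/2 × [2(20) + (n-1)(13)]
1880 = n/2 × [40 + 13n - 13]
3760 = n × [27 + 13n]
13n² + (27)n - 3760 = 0
Discriminant: Δ = (27)² - 4(13)(-3760) = 729 + 195520 = 196249
√Δ = 443
n = [-(27) + √Δ] / (2·13) = (-27 + 443) / 26 = 416 / 26 = 16
(The negative root is discarded since n must be a positive integer.)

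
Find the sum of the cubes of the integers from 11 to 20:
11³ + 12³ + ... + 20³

Use ∑_{k=1}^{n} k³ = [n(n+1)/2]², then subtract the first 10 terms.
∑_{k=1}^{20} k³ = [20×21/2]² = 210² = 44100
∑_{k=1}^{10} k³ = [10×11/2]² = 55² = 3025
∑_{k=11}^{20} k³ = 44100 - 3025 = 41075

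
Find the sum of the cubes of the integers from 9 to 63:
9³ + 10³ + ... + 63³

Use ∑_{k=1}^{n} k³ = [n(n+1)/2]², then subtract the first 8 terms.
∑_{k=1}^{63} k³ = [63×64/2]² = 2016² = 4064256
∑_{k=1}^{8} k³ = [8×9/2]² = 36² = 1296
∑_{k=9}^{63} k³ = 4064256 - 1296 = 4062960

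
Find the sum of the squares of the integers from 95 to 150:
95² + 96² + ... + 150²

Use ∑_{k=1}^{n} k² = n(n+1)(2n+1)/6, then subtract the first 94 terms.
∑_{k=1}^{150} k² = 150×151×301/6 = 1136275
∑_{k=1}^{94} k² = 94×95×189/6 = 281295
∑_{k=95}^{150} k² = 1136275 - 281295 = 854980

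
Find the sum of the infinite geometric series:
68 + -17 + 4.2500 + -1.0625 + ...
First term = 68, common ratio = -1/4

For |r| < 1, S = a / (1 - r)
S = 68 / (1 - (-1/4))
S = 68 / (5/4)
S = 272/5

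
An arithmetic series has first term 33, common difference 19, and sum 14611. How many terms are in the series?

Using S = n/2 × [2a + (n-1)d]
14611 = n/2 × [2(33) + (n-1)(19)]
14611 = n/2 × [66 + 19n - 19]
29222 = n × [47 + 19n]
19n² + (47)n - 29222 = 0
Discriminant: Δ = (47)² - 4(19)(-29222) = 2209 + 2220872 = 2223081
√Δ = 1491
n = [-(47) + √Δ] / (2·19) = (-47 + 1491) / 38 = 1444 / 38 = 38
(The negative root is discarded since n must be a positive integer.)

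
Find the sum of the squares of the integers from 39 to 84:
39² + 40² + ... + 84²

Use ∑_{k=1}^{n} k² = n(n+1)(2n+1)/6, then subtract the first 38 terms.
∑_{k=1}^{84} k² = 84×85×169/6 = 201110
∑_{k=1}^{38} k² = 38×39×77/6 = 19019
∑_{k=39}^{84} k² = 201110 - 19019 = 182091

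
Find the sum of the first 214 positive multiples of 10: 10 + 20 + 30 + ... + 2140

Factor out 10: = 10(1 + 2 + ... + 214) = 10 × n(n+1)/2
= 10 × 214×215/2
= 10 × 23005
= 230050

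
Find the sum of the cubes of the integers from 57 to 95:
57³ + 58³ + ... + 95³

Use ∑_{k=1}^{n} k³ = [n(n+1)/2]², then subtract the first 56 terms.
∑_{k=1}^{95} k³ = [95×96/2]² = 4560² = 20793600
∑_{k=1}^{56} k³ = [56×57/2]² = 1596² = 2547216
∑_{k=57}^{95} k³ = 20793600 - 2547216 = 18246384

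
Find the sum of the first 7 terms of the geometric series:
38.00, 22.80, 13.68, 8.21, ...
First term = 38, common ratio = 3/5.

Sₙ = a(1 - rⁿ) / (1 - r)
S_7 = 38(1 - (3/5)^7) / (1 - (3/5))
S_7 = 38(1 - (2187/78125)) / (2/5)
S_7 = 1442822/15625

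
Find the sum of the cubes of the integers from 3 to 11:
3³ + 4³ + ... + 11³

Use ∑_{k=1}^{n} k³ = [n(n+1)/2]², then subtract the first 2 terms.
∑_{k=1}^{11} k³ = [11×12/2]² = 66² = 4356
∑_{k=1}^{2} k³ = [2×3/2]² = 3² = 9
∑_{k=3}^{11} k³ = 4356 - 9 = 4347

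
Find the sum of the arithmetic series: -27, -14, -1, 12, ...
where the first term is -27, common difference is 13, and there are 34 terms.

Sₙ = n/2 × (first + last)
Last term = a + (n-1)d = -27 + (34-1)×13 = 402
S_34 = 34/2 × (-27 + 402)
S_34 = 34/2 × 375 = 6375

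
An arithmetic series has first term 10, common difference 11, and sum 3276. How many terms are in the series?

Using S = n/2 × [2a + (n-1)d]
3276 = n/2 × [2(10) + (n-1)(11)]
3276 = n/2 × [20 + 11n - 11]
6552 = n × [9 + 11n]
11n² + (9)n - 6552 = 0
Discriminant: Δ = (9)² - 4(11)(-6552) = 81 + 288288 = 288369
√Δ = 537
n = [-(9) + √Δ] / (2·11) = (-9 + 537) / 22 = 528 / 22 = 24
(The negative root is discarded since n must be a positive integer.)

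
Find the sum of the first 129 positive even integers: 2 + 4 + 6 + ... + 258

Sum of first n even numbers = n(n+1)
= 129×130
= 16770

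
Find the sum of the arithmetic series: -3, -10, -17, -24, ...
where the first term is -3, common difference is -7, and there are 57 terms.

Sₙ = n/2 × (first + last)
Last term = a + (n-1)d = -3 + (57-1)×(-7) = -395
S_57 = 57/2 × (-3 + (-395))
S_57 = 57/2 × (-398) = -11343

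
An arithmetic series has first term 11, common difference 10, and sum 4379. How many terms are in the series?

Using S = n/2 × [2a + (n-1)d]
4379 = n/2 × [2(11) + (n-1)(10)]
4379 = n/2 × [22 + 10n - 10]
8758 = n × [12 + 10n]
10n² + (12)n - 8758 = 0
Discriminant: Δ = (12)² - 4(10)(-8758) = 144 + 350320 = 350464
√Δ = 592
n = [-(12) + √Δ] / (2·10) = (-12 + 592) / 20 = 580 / 20 = 29
(The negative root is discarded since n must be a positive integer.)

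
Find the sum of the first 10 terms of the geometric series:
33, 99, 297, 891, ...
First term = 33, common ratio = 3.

Sₙ = a(1 - rⁿ) / (1 - r)
S_10 = 33(1 - 3^10) / (1 - 3)
S_10 = 33(1 - 59049) / (-2)
S_10 = 974292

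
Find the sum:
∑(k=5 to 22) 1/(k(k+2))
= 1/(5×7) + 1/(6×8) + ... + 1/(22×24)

Partial fractions: 1/(k(k+2)) = (1/2)[1/k - 1/(k+2)]
Telescoping leaves the first two and last two terms:
= (1/2)[1/5 + 1/6 - 1/23 - 1/24]
= 259/1840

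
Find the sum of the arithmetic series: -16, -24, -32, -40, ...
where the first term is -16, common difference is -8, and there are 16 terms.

Sₙ = n/2 × (first + last)
Last term = a + (n-1)d = -16 + (16-1)×(-8) = -136
S_16 = 16/2 × (-16 + (-136))
S_16 = 16/2 × (-152) = -1216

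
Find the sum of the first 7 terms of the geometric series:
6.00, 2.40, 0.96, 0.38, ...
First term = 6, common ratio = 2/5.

Sₙ = a(1 - rⁿ) / (1 - r)
S_7 = 6(1 - (2/5)^7) / (1 - (2/5))
S_7 = 6(1 - (128/78125)) / (3/5)
S_7 = 155994/15625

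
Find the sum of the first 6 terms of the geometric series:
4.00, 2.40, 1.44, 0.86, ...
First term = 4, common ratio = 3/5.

Sₙ = a(1 - rⁿ) / (1 - r)
S_6 = 4(1 - (3/5)^6) / (1 - (3/5))
S_6 = 4(1 - (729/15625)) / (2/5)
S_6 = 29792/3125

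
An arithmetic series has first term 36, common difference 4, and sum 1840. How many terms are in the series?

Using S = n/2 × [2a + (n-1)d]
1840 = n/2 × [2(36) + (n-1)(4)]
1840 = n/2 × [72 + 4n - 4]
3680 = n × [68 + 4n]
4n² + (68)n - 3680 = 0
Discriminant: Δ = (68)² - 4(4)(-3680) = 4624 + 58880 = 63504
√Δ = 252
n = [-(68) + √Δ] / (2·4) = (-68 + 252) / 8 = 184 / 8 = 23
(The negative root is discarded since n must be a positive integer.)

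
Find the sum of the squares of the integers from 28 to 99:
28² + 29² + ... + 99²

Use ∑_{k=1}^{n} k² = n(n+1)(2n+1)/6, then subtract the first 27 terms.
∑_{k=1}^{99} k² = 99×100×199/6 = 328350
∑_{k=1}^{27} k² = 27×28×55/6 = 6930
∑_{k=28}^{99} k² = 328350 - 6930 = 321420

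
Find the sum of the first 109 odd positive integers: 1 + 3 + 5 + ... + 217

Sum of first n odd numbers = n²
= 109²
= 11881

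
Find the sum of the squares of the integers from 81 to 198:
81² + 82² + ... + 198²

Use ∑_{k=1}^{n} k² = n(n+1)(2n+1)/6, then subtract the first 80 terms.
∑_{k=1}^{198} k² = 198×199×397/6 = 2607099
∑_{k=1}^{80} k² = 80×81×161/6 = 173880
∑_{k=81}^{198} k² = 2607099 - 173880 = 2433219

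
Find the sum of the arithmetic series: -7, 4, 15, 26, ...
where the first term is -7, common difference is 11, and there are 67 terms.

Sₙ = n/2 × (first + last)
Last term = a + (n-1)d = -7 + (67-1)×11 = 719
S_67 = 67/2 × (-7 + 719)
S_67 = 67/2 × 712 = 23852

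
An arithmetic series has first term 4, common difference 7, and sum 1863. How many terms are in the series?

Using S = n/2 × [2a + (n-1)d]
1863 = n/2 × [2(4) + (n-1)(7)]
1863 = n/2 × [8 + 7n - 7]
3726 = n × [1 + 7n]
7n² + (1)n - 3726 = 0
Discriminant: Δ = (1)² - 4(7)(-3726) = 1 + 104328 = 104329
√Δ = 323
n = [-(1) + √Δ] / (2·7) = (-1 + 323) / 14 = 322 / 14 = 23
(The negative root is discarded since n must be a positive integer.)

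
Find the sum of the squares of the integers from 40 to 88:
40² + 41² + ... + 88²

Use ∑_{k=1}^{n} k² = n(n+1)(2n+1)/6, then subtract the first 39 terms.
∑_{k=1}^{88} k² = 88×89×177/6 = 231044
∑_{k=1}^{39} k² = 39×40×79/6 = 20540
∑_{k=40}^{88} k² = 231044 - 20540 = 210504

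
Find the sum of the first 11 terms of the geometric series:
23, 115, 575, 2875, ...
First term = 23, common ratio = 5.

Sₙ = a(1 - rⁿ) / (1 - r)
S_11 = 23(1 - 5^11) / (1 - 5)
S_11 = 23(1 - 48828125) / (-4)
S_11 = 280761713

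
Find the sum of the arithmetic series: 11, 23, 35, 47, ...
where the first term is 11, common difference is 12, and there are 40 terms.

Sₙ = n/2 × (first + last)
Last term = a + (n-1)d = 11 + (40-1)×12 = 479
S_40 = 40/2 × (11 + 479)
S_40 = 40/2 × 490 = 9800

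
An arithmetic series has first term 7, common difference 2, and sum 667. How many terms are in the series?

Using S = n/2 × [2a + (n-1)d]
667 = n/2 × [2(7) + (n-1)(2)]
667 = n/2 × [14 + 2n - 2]
1334 = n × [12 + 2n]
2n² + (12)n - 1334 = 0
Discriminant: Δ = (12)² - 4(2)(-1334) = 144 + 10672 = 10816
√Δ = 104
n = [-(12) + √Δ] / (2·2) = (-12 + 104) / 4 = 92 / 4 = 23
(The negative root is discarded since n must be a positive integer.)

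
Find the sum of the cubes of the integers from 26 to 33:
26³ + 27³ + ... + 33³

Use ∑_{k=1}^{n} k³ = [n(n+1)/2]², then subtract the first 25 terms.
∑_{k=1}^{33} k³ = [33×34/2]² = 561² = 314721
∑_{k=1}^{25} k³ = [25×26/2]² = 325² = 105625
∑_{k=26}^{33} k³ = 314721 - 105625 = 209096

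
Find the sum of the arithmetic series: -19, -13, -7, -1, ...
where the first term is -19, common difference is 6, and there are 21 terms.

Sₙ = n/2 × (first + last)
Last term = a + (n-1)d = -19 + (21-1)×6 = 101
S_21 = 21/2 × (-19 + 101)
S_21 = 21/2 × 82 = 861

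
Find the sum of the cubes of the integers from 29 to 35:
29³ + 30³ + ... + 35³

Use ∑_{k=1}^{n} k³ = [n(n+1)/2]², then subtract the first 28 terms.
∑_{k=1}^{35} k³ = [35×36/2]² = 630² = 396900
∑_{k=1}^{28} k³ = [28×29/2]² = 406² = 164836
∑_{k=29}^{35} k³ = 396900 - 164836 = 232064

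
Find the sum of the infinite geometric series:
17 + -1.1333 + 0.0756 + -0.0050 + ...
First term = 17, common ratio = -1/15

For |r| < 1, S = a / (1 - r)
S = 17 / (1 - (-1/15))
S = 17 / (16/15)
S = 255/16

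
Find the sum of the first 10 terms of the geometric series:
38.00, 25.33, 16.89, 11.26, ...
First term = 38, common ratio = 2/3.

Sₙ = a(1 - rⁿ) / (1 - r)
S_10 = 38(1 - (2/3)^10) / (1 - (2/3))
S_10 = 38(1 - (1024/59049)) / (1/3)
S_10 = 2204950/19683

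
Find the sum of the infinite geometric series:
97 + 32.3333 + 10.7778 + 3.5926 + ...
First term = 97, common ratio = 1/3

For |r| < 1, S = a / (1 - r)
S = 97 / (1 - (1/3))
S = 97 / (2/3)
S = 291/2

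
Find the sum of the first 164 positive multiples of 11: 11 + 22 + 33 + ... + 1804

Factor out 11: = 11(1 + 2 + ... + 164) = 11 × n(n+1)/2
= 11 × 164×165/2
= 11 × 13530
= 148830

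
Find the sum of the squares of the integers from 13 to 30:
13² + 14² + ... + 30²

Use ∑_{k=1}^{n} k² = n(n+1)(2n+1)/6, then subtract the first 12 terms.
∑_{k=1}^{30} k² = 30×31×61/6 = 9455
∑_{k=1}^{12} k² = 12×13×25/6 = 650
∑_{k=13}^{30} k² = 9455 - 650 = 8805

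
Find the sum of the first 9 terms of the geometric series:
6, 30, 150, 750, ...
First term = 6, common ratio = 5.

Sₙ = a(1 - rⁿ) / (1 - r)
S_9 = 6(1 - 5^9) / (1 - 5)
S_9 = 6(1 - 1953125) / (-4)
S_9 = 2929686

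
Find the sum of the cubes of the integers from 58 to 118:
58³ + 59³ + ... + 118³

Use ∑_{k=1}^{n} k³ = [n(n+1)/2]², then subtract the first 57 terms.
∑_{k=1}^{118} k³ = [118×119/2]² = 7021² = 49294441
∑_{k=1}^{57} k³ = [57×58/2]² = 1653² = 2732409
∑_{k=58}^{118} k³ = 49294441 - 2732409 = 46562032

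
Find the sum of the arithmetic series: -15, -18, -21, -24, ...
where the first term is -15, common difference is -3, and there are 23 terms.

Sₙ = n/2 × (first + last)
Last term = a + (n-1)d = -15 + (23-1)×(-3) = -81
S_23 = 23/2 × (-15 + (-81))
S_23 = 23/2 × (-96) = -1104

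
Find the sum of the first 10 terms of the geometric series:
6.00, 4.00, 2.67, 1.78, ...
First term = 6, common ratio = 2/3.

Sₙ = a(1 - rⁿ) / (1 - r)
S_10 = 6(1 - (2/3)^10) / (1 - (2/3))
S_10 = 6(1 - (1024/59049)) / (1/3)
S_10 = 116050/6561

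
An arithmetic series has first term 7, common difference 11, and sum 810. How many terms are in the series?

Using S = n/2 × [2a + (n-1)d]
810 = n/2 × [2(7) + (n-1)(11)]
810 = n/2 × [14 + 11n - 11]
1620 = n × [3 + 11n]
11n² + (3)n - 1620 = 0
Discriminant: Δ = (3)² - 4(11)(-1620) = 9 + 71280 = 71289
√Δ = 267
n = [-(3) + √Δ] / (2·11) = (-3 + 267) / 22 = 264 / 22 = 12
(The negative root is discarded since n must be a positive integer.)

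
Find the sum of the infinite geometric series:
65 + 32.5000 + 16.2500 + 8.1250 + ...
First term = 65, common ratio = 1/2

For |r| < 1, S = a / (1 - r)
S = 65 / (1 - (1/2))
S = 65 / (1/2)
S = 130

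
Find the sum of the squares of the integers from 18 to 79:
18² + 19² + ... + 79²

Use ∑_{k=1}^{n} k² = n(n+1)(2n+1)/6, then subtract the first 17 terms.
∑_{k=1}^{79} k² = 79×80×159/6 = 167480
∑_{k=1}^{17} k² = 17×18×35/6 = 1785
∑_{k=18}^{79} k² = 167480 - 1785 = 165695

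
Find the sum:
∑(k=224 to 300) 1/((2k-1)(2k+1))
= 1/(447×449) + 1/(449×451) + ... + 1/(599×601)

Partial fractions: 1/((2k-1)(2k+1)) = (1/2)[1/(2k-1) - 1/(2k+1)]
The series telescopes:
= (1/2)[1/447 - 1/601]
= 77/268647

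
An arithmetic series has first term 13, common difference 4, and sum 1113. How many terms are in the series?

Using S = n/2 × [2a + (n-1)d]
1113 = n/2 × [2(13) + (n-1)(4)]
1113 = n/2 × [26 + 4n - 4]
2226 = n × [22 + 4n]
4n² + (22)n - 2226 = 0
Discriminant: Δ = (22)² - 4(4)(-2226) = 484 + 35616 = 36100
√Δ = 190
n = [-(22) + √Δ] / (2·4) = (-22 + 190) / 8 = 168 / 8 = 21
(The negative root is discarded since n must be a positive integer.)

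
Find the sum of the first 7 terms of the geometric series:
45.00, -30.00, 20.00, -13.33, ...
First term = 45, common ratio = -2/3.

Sₙ = a(1 - rⁿ) / (1 - r)
S_7 = 45(1 - (-2/3)^7) / (1 - (-2/3))
S_7 = 45(1 - (-128/2187)) / (5/3)
S_7 = 2315/81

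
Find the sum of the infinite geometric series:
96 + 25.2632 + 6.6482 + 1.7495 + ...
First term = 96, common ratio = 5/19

For |r| < 1, S = a / (1 - r)
S = 96 / (1 - (5/19))
S = 96 / (14/19)
S = 912/7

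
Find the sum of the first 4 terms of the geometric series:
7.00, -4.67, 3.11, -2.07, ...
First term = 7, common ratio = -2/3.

Sₙ = a(1 - rⁿ) / (1 - r)
S_4 = 7(1 - (-2/3)^4) / (1 - (-2/3))
S_4 = 7(1 - (16/81)) / (5/3)
S_4 = 91/27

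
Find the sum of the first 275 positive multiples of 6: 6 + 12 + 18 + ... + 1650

Factor out 6: = 6(1 + 2 + ... + 275) = 6 × n(n+1)/2
= 6 × 275×276/2
= 6 × 37950
= 227700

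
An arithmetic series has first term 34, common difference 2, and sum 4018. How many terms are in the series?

Using S = n/2 × [2a + (n-1)d]
4018 = n/2 × [2(34) + (n-1)(2)]
4018 = n/2 × [68 + 2n - 2]
8036 = n × [66 + 2n]
2n² + (66)n - 8036 = 0
Discriminant: Δ = (66)² - 4(2)(-8036) = 4356 + 64288 = 68644
√Δ = 262
n = [-(66) + √Δ] / (2·2) = (-66 + 262) / 4 = 196 / 4 = 49
(The negative root is discarded since n must be a positive integer.)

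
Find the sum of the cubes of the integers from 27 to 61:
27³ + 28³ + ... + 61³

Use ∑_{k=1}^{n} k³ = [n(n+1)/2]², then subtract the first 26 terms.
∑_{k=1}^{61} k³ = [61×62/2]² = 1891² = 3575881
∑_{k=1}^{26} k³ = [26×27/2]² = 351² = 123201
∑_{k=27}^{61} k³ = 3575881 - 123201 = 3452680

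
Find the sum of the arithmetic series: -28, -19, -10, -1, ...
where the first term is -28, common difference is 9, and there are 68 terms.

Sₙ = n/2 × (first + last)
Last term = a + (n-1)d = -28 + (68-1)×9 = 575
S_68 = 68/2 × (-28 + 575)
S_68 = 68/2 × 547 = 18598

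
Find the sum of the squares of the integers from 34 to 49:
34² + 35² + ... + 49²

Use ∑_{k=1}^{n} k² = n(n+1)(2n+1)/6, then subtract the first 33 terms.
∑_{k=1}^{49} k² = 49×50×99/6 = 40425
∑_{k=1}^{33} k² = 33×34×67/6 = 12529
∑_{k=34}^{49} k² = 40425 - 12529 = 27896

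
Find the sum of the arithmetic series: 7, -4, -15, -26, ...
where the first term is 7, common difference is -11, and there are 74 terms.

Sₙ = n/2 × (first + last)
Last term = a + (n-1)d = 7 + (74-1)×(-11) = -796
S_74 = 74/2 × (7 + (-796))
S_74 = 74/2 × (-789) = -29193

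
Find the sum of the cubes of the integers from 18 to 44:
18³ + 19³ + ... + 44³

Use ∑_{k=1}^{n} k³ = [n(n+1)/2]², then subtract the first 17 terms.
∑_{k=1}^{44} k³ = [44×45/2]² = 990² = 980100
∑_{k=1}^{17} k³ = [17×18/2]² = 153² = 23409
∑_{k=18}^{44} k³ = 980100 - 23409 = 956691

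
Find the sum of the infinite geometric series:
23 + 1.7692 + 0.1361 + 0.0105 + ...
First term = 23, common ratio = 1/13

For |r| < 1, S = a / (1 - r)
S = 23 / (1 - (1/13))
S = 23 / (12/13)
S = 299/12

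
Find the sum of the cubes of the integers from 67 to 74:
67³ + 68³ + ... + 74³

Use ∑_{k=1}^{n} k³ = [n(n+1)/2]², then subtract the first 66 terms.
∑_{k=1}^{74} k³ = [74×75/2]² = 2775² = 7700625
∑_{k=1}^{66} k³ = [66×67/2]² = 2211² = 4888521
∑_{k=67}^{74} k³ = 7700625 - 4888521 = 2812104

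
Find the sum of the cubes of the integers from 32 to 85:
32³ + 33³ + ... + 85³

Use ∑_{k=1}^{n} k³ = [n(n+1)/2]², then subtract the first 31 terms.
∑_{k=1}^{85} k³ = [85×86/2]² = 3655² = 13359025
∑_{k=1}^{31} k³ = [31×32/2]² = 496² = 246016
∑_{k=32}^{85} k³ = 13359025 - 246016 = 13113009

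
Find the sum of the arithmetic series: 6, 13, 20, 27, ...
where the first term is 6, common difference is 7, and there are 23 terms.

Sₙ = n/2 × (first + last)
Last term = a + (n-1)d = 6 + (23-1)×7 = 160
S_23 = 23/2 × (6 + 160)
S_23 = 23/2 × 166 = 1909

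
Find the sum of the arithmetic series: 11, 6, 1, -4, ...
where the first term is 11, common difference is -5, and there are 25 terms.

Sₙ = n/2 × (first + last)
Last term = a + (n-1)d = 11 + (25-1)×(-5) = -109
S_25 = 25/2 × (11 + (-109))
S_25 = 25/2 × (-98) = -1225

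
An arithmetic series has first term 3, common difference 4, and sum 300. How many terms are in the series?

Using S = n/2 × [2a + (n-1)d]
300 = n/2 × [2(3) + (n-1)(4)]
300 = n/2 × [6 + 4n - 4]
600 = n × [2 + 4n]
4n² + (2)n - 600 = 0
Discriminant: Δ = (2)² - 4(4)(-600) = 4 + 9600 = 9604
√Δ = 98
n = [-(2) + √Δ] / (2·4) = (-2 + 98) / 8 = 96 / 8 = 12
(The negative root is discarded since n must be a positive integer.)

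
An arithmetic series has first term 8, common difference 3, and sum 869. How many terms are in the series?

Using S = n/2 × [2a + (n-1)d]
869 = n/2 × [2(8) + (n-1)(3)]
869 = n/2 × [16 + 3n - 3]
1738 = n × [13 + 3n]
3n² + (13)n - 1738 = 0
Discriminant: Δ = (13)² - 4(3)(-1738) = 169 + 20856 = 21025
√Δ = 145
n = [-(13) + √Δ] / (2·3) = (-13 + 145) / 6 = 132 / 6 = 22
(The negative root is discarded since n must be a positive integer.)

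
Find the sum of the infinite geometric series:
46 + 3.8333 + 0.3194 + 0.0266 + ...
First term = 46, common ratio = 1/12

For |r| < 1, S = a / (1 - r)
S = 46 / (1 - (1/12))
S = 46 / (11/12)
S = 552/11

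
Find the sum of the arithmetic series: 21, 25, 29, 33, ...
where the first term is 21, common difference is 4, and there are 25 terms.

Sₙ = n/2 × (first + last)
Last term = a + (n-1)d = 21 + (25-1)×4 = 117
S_25 = 25/2 × (21 + 117)
S_25 = 25/2 × 138 = 1725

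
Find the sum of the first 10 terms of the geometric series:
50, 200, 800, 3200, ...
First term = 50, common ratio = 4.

Sₙ = a(1 - rⁿ) / (1 - r)
S_10 = 50(1 - 4^10) / (1 - 4)
S_10 = 50(1 - 1048576) / (-3)
S_10 = 17476250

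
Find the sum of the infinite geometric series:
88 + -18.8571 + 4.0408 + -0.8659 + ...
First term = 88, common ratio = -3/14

For |r| < 1, S = a / (1 - r)
S = 88 / (1 - (-3/14))
S = 88 / (17/14)
S = 1232/17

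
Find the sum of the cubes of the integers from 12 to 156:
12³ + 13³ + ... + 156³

Use ∑_{k=1}^{n} k³ = [n(n+1)/2]², then subtract the first 11 terms.
∑_{k=1}^{156} k³ = [156×157/2]² = 12246² = 149964516
∑_{k=1}^{11} k³ = [11×12/2]² = 66² = 4356
∑_{k=12}^{156} k³ = 149964516 - 4356 = 149960160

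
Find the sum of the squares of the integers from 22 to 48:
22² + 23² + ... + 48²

Use ∑_{k=1}^{n} k² = n(n+1)(2n+1)/6, then subtract the first 21 terms.
∑_{k=1}^{48} k² = 48×49×97/6 = 38024
∑_{k=1}^{21} k² = 21×22×43/6 = 3311
∑_{k=22}^{48} k² = 38024 - 3311 = 34713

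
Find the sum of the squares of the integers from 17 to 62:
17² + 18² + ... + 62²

Use ∑_{k=1}^{n} k² = n(n+1)(2n+1)/6, then subtract the first 16 terms.
∑_{k=1}^{62} k² = 62×63×125/6 = 81375
∑_{k=1}^{16} k² = 16×17×33/6 = 1496
∑_{k=17}^{62} k² = 81375 - 1496 = 79879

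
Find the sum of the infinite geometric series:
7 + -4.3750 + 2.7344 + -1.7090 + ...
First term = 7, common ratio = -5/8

For |r| < 1, S = a / (1 - r)
S = 7 / (1 - (-5/8))
S = 7 / (13/8)
S = 56/13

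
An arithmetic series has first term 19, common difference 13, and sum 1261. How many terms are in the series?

Using S = n/2 × [2a + (n-1)d]
1261 = n/2 × [2(19) + (n-1)(13)]
1261 = n/2 × [38 + 13n - 13]
2522 = n × [25 + 13n]
13n² + (25)n - 2522 = 0
Discriminant: Δ = (25)² - 4(13)(-2522) = 625 + 131144 = 131769
√Δ = 363
n = [-(25) + √Δ] / (2·13) = (-25 + 363) / 26 = 338 / 26 = 13
(The negative root is discarded since n must be a positive integer.)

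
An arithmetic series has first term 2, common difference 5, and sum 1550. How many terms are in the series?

Using S = n/2 × [2a + (n-1)d]
1550 = n/2 × [2(2) + (n-1)(5)]
1550 = n/2 × [4 + 5n - 5]
3100 = n × [-1 + 5n]
5n² + (-1)n - 3100 = 0
Discriminant: Δ = (-1)² - 4(5)(-3100) = 1 + 62000 = 62001
√Δ = 249
n = [-(-1) + √Δ] / (2·5) = (1 + 249) / 10 = 250 / 10 = 25
(The negative root is discarded since n must be a positive integer.)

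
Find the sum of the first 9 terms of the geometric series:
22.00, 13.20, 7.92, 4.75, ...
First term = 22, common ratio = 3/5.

Sₙ = a(1 - rⁿ) / (1 - r)
S_9 = 22(1 - (3/5)^9) / (1 - (3/5))
S_9 = 22(1 - (19683/1953125)) / (2/5)
S_9 = 21267862/390625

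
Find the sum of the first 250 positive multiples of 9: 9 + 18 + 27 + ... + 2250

Factor out 9: = 9(1 + 2 + ... + 250) = 9 × n(n+1)/2
= 9 × 250×251/2
= 9 × 31375
= 282375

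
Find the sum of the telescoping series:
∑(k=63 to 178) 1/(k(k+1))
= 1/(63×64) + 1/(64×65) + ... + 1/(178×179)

Partial fractions: 1/(k(k+1)) = 1/k - 1/(k+1)
The series telescopes:
= (1/63 - 1/64) + (1/64 - 1/65) + ... + (1/178 - 1/179)
= 1/63 - 1/179
= 116/11277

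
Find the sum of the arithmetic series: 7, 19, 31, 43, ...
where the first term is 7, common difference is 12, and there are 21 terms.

Sₙ = n/2 × (first + last)
Last term = a + (n-1)d = 7 + (21-1)×12 = 247
S_21 = 21/2 × (7 + 247)
S_21 = 21/2 × 254 = 2667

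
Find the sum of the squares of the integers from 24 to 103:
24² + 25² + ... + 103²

Use ∑_{k=1}^{n} k² = n(n+1)(2n+1)/6, then subtract the first 23 terms.
∑_{k=1}^{103} k² = 103×104×207/6 = 369564
∑_{k=1}^{23} k² = 23×24×47/6 = 4324
∑_{k=24}^{103} k² = 369564 - 4324 = 365240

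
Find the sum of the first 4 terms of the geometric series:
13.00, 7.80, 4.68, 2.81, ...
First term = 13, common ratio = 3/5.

Sₙ = a(1 - rⁿ) / (1 - r)
S_4 = 13(1 - (3/5)^4) / (1 - (3/5))
S_4 = 13(1 - (81/625)) / (2/5)
S_4 = 3536/125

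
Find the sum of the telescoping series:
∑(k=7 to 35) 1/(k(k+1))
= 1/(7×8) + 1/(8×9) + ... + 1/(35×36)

Partial fractions: 1/(k(k+1)) = 1/k - 1/(k+1)
The series telescopes:
= (1/7 - 1/8) + (1/8 - 1/9) + ... + (1/35 - 1/36)
= 1/7 - 1/36
= 29/252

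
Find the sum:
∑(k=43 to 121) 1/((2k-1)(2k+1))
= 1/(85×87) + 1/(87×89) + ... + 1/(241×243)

Partial fractions: 1/((2k-1)(2k+1)) = (1/2)[1/(2k-1) - 1/(2k+1)]
The series telescopes:
= (1/2)[1/85 - 1/243]
= 79/20655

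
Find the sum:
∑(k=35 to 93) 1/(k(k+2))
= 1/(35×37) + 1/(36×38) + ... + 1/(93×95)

Partial fractions: 1/(k(k+2)) = (1/2)[1/k - 1/(k+2)]
Telescoping leaves the first two and last two terms:
= (1/2)[1/35 + 1/36 - 1/94 - 1/95]
= 39589/2250360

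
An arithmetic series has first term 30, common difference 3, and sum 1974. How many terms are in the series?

Using S = n/2 × [2a + (n-1)d]
1974 = n/2 × [2(30) + (n-1)(3)]
1974 = n/2 × [60 + 3n - 3]
3948 = n × [57 + 3n]
3n² + (57)n - 3948 = 0
Discriminant: Δ = (57)² - 4(3)(-3948) = 3249 + 47376 = 50625
√Δ = 225
n = [-(57) + √Δ] / (2·3) = (-57 + 225) / 6 = 168 / 6 = 28
(The negative root is discarded since n must be a positive integer.)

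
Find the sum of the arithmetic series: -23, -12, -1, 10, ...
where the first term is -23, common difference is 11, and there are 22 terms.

Sₙ = n/2 × (first + last)
Last term = a + (n-1)d = -23 + (22-1)×11 = 208
S_22 = 22/2 × (-23 + 208)
S_22 = 22/2 × 185 = 2035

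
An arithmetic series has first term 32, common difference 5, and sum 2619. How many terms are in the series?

Using S = n/2 × [2a + (n-1)d]
2619 = n/2 × [2(32) + (n-1)(5)]
2619 = n/2 × [64 + 5n - 5]
5238 = n × [59 + 5n]
5n² + (59)n - 5238 = 0
Discriminant: Δ = (59)² - 4(5)(-5238) = 3481 + 104760 = 108241
√Δ = 329
n = [-(59) + √Δ] / (2·5) = (-59 + 329) / 10 = 270 / 10 = 27
(The negative root is discarded since n must be a positive integer.)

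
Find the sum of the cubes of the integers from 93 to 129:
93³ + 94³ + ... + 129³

Use ∑_{k=1}^{n} k³ = [n(n+1)/2]², then subtract the first 92 terms.
∑_{k=1}^{129} k³ = [129×130/2]² = 8385² = 70308225
∑_{k=1}^{92} k³ = [92×93/2]² = 4278² = 18301284
∑_{k=93}^{129} k³ = 70308225 - 18301284 = 52006941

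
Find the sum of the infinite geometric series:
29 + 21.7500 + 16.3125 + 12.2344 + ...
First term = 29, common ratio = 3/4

For |r| < 1, S = a / (1 - r)
S = 29 / (1 - (3/4))
S = 29 / (1/4)
S = 116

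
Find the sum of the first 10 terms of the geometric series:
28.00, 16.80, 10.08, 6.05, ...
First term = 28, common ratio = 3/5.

Sₙ = a(1 - rⁿ) / (1 - r)
S_10 = 28(1 - (3/5)^10) / (1 - (3/5))
S_10 = 28(1 - (59049/9765625)) / (2/5)
S_10 = 135892064/1953125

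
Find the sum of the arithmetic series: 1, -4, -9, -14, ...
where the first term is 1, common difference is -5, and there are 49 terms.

Sₙ = n/2 × (first + last)
Last term = a + (n-1)d = 1 + (49-1)×(-5) = -239
S_49 = 49/2 × (1 + (-239))
S_49 = 49/2 × (-238) = -5831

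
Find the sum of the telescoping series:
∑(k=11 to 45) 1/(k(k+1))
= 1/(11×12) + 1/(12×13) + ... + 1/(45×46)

Partial fractions: 1/(k(k+1)) = 1/k - 1/(k+1)
The series telescopes:
= (1/11 - 1/12) + (1/12 - 1/13) + ... + (1/45 - 1/46)
= 1/11 - 1/46
= 35/506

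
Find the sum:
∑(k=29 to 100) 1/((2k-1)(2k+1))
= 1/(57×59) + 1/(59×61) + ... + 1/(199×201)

Partial fractions: 1/((2k-1)(2k+1)) = (1/2)[1/(2k-1) - 1/(2k+1)]
The series telescopes:
= (1/2)[1/57 - 1/201]
= 8/1273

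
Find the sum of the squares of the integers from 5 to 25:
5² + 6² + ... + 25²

Use ∑_{k=1}^{n} k² = n(n+1)(2n+1)/6, then subtract the first 4 terms.
∑_{k=1}^{25} k² = 25×26×51/6 = 5525
∑_{k=1}^{4} k² = 4×5×9/6 = 30
∑_{k=5}^{25} k² = 5525 - 30 = 5495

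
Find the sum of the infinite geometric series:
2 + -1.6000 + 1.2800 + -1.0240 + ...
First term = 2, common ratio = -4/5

For |r| < 1, S = a / (1 - r)
S = 2 / (1 - (-4/5))
S = 2 / (9/5)
S = 10/9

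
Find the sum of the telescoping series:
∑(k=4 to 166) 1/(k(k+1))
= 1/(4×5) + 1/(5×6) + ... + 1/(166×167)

Partial fractions: 1/(k(k+1)) = 1/k - 1/(k+1)
The series telescopes:
= (1/4 - 1/5) + (1/5 - 1/6) + ... + (1/166 - 1/167)
= 1/4 - 1/167
= 163/668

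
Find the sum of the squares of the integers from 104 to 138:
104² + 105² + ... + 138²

Use ∑_{k=1}^{n} k² = n(n+1)(2n+1)/6, then subtract the first 103 terms.
∑_{k=1}^{138} k² = 138×139×277/6 = 885569
∑_{k=1}^{103} k² = 103×104×207/6 = 369564
∑_{k=104}^{138} k² = 885569 - 369564 = 516005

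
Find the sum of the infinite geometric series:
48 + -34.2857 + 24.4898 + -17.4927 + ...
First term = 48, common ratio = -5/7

For |r| < 1, S = a / (1 - r)
S = 48 / (1 - (-5/7))
S = 48 / (12/7)
S = 28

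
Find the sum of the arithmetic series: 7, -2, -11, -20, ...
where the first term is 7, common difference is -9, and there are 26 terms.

Sₙ = n/2 × (first + last)
Last term = a + (n-1)d = 7 + (26-1)×(-9) = -218
S_26 = 26/2 × (7 + (-218))
S_26 = 26/2 × (-211) = -2743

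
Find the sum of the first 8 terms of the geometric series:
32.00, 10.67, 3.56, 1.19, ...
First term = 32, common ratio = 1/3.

Sₙ = a(1 - rⁿ) / (1 - r)
S_8 = 32(1 - (1/3)^8) / (1 - (1/3))
S_8 = 32(1 - (1/6561)) / (2/3)
S_8 = 104960/2187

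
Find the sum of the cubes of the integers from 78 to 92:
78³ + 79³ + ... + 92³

Use ∑_{k=1}^{n} k³ = [n(n+1)/2]², then subtract the first 77 terms.
∑_{k=1}^{92} k³ = [92×93/2]² = 4278² = 18301284
∑_{k=1}^{77} k³ = [77×78/2]² = 3003² = 9018009
∑_{k=78}^{92} k³ = 18301284 - 9018009 = 9283275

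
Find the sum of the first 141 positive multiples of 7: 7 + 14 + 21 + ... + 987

Factor out 7: = 7(1 + 2 + ... + 141) = 7 × n(n+1)/2
= 7 × 141×142/2
= 7 × 10011
= 70077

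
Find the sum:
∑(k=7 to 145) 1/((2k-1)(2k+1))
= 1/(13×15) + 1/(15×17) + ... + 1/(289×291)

Partial fractions: 1/((2k-1)(2k+1)) = (1/2)[1/(2k-1) - 1/(2k+1)]
The series telescopes:
= (1/2)[1/13 - 1/291]
= 139/3783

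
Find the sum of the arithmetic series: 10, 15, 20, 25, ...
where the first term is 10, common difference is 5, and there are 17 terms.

Sₙ = n/2 × (first + last)
Last term = a + (n-1)d = 10 + (17-1)×5 = 90
S_17 = 17/2 × (10 + 90)
S_17 = 17/2 × 100 = 850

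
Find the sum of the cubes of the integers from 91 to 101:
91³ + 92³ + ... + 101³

Use ∑_{k=1}^{n} k³ = [n(n+1)/2]², then subtract the first 90 terms.
∑_{k=1}^{101} k³ = [101×102/2]² = 5151² = 26532801
∑_{k=1}^{90} k³ = [90×91/2]² = 4095² = 16769025
∑_{k=91}^{101} k³ = 26532801 - 16769025 = 9763776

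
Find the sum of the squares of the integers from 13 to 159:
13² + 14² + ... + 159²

Use ∑_{k=1}^{n} k² = n(n+1)(2n+1)/6, then subtract the first 12 terms.
∑_{k=1}^{159} k² = 159×160×319/6 = 1352560
∑_{k=1}^{12} k² = 12×13×25/6 = 650
∑_{k=13}^{159} k² = 1352560 - 650 = 1351910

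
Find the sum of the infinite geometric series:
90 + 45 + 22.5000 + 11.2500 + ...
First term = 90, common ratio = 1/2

For |r| < 1, S = a / (1 - r)
S = 90 / (1 - (1/2))
S = 90 / (1/2)
S = 180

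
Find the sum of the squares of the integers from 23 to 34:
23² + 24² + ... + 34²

Use ∑_{k=1}^{n} k² = n(n+1)(2n+1)/6, then subtract the first 22 terms.
∑_{k=1}^{34} k² = 34×35×69/6 = 13685
∑_{k=1}^{22} k² = 22×23×45/6 = 3795
∑_{k=23}^{34} k² = 13685 - 3795 = 9890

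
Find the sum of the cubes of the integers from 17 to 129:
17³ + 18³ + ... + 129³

Use ∑_{k=1}^{n} k³ = [n(n+1)/2]², then subtract the first 16 terms.
∑_{k=1}^{129} k³ = [129×130/2]² = 8385² = 70308225
∑_{k=1}^{16} k³ = [16×17/2]² = 136² = 18496
∑_{k=17}^{129} k³ = 70308225 - 18496 = 70289729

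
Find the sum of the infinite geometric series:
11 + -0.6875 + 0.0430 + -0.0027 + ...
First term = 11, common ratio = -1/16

For |r| < 1, S = a / (1 - r)
S = 11 / (1 - (-1/16))
S = 11 / (17/16)
S = 176/17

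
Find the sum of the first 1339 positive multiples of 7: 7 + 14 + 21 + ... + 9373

Factor out 7: = 7(1 + 2 + ... + 1339) = 7 × n(n+1)/2
= 7 × 1339×1340/2
= 7 × 897130
= 6279910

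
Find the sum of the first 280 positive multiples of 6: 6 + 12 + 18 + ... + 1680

Factor out 6: = 6(1 + 2 + ... + 280) = 6 × n(n+1)/2
= 6 × 280×281/2
= 6 × 39340
= 236040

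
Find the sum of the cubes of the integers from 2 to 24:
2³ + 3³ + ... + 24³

Use ∑_{k=1}^{n} k³ = [n(n+1)/2]², then subtract the first 1 terms.
∑_{k=1}^{24} k³ = [24×25/2]² = 300² = 90000
∑_{k=1}^{1} k³ = [1×2/2]² = 1² = 1
∑_{k=2}^{24} k³ = 90000 - 1 = 89999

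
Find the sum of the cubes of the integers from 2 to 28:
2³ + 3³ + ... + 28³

Use ∑_{k=1}^{n} k³ = [n(n+1)/2]², then subtract the first 1 terms.
∑_{k=1}^{28} k³ = [28×29/2]² = 406² = 164836
∑_{k=1}^{1} k³ = [1×2/2]² = 1² = 1
∑_{k=2}^{28} k³ = 164836 - 1 = 164835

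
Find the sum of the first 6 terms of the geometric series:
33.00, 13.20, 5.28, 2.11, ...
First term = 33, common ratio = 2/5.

Sₙ = a(1 - rⁿ) / (1 - r)
S_6 = 33(1 - (2/5)^6) / (1 - (2/5))
S_6 = 33(1 - (64/15625)) / (3/5)
S_6 = 171171/3125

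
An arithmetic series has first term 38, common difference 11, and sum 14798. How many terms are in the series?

Using S = n/2 × [2a + (n-1)d]
14798 = n/2 × [2(38) + (n-1)(11)]
14798 = n/2 × [76 + 11n - 11]
29596 = n × [65 + 11n]
11n² + (65)n - 29596 = 0
Discriminant: Δ = (65)² - 4(11)(-29596) = 4225 + 1302224 = 1306449
√Δ = 1143
n = [-(65) + √Δ] / (2·11) = (-65 + 1143) / 22 = 1078 / 22 = 49
(The negative root is discarded since n must be a positive integer.)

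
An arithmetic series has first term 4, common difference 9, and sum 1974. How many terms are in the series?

Using S = n/2 × [2a + (n-1)d]
1974 = n/2 × [2(4) + (n-1)(9)]
1974 = n/2 × [8 + 9n - 9]
3948 = n × [-1 + 9n]
9n² + (-1)n - 3948 = 0
Discriminant: Δ = (-1)² - 4(9)(-3948) = 1 + 142128 = 142129
√Δ = 377
n = [-(-1) + √Δ] / (2·9) = (1 + 377) / 18 = 378 / 18 = 21
(The negative root is discarded since n must be a positive integer.)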